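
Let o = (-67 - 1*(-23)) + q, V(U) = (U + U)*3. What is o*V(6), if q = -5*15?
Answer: -4284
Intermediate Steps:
q = -75
V(U) = 6*U (V(U) = (2*U)*3 = 6*U)
o = -119 (o = (-67 - 1*(-23)) - 75 = (-67 + 23) - 75 = -44 - 75 = -119)
o*V(6) = -714*6 = -119*36 = -4284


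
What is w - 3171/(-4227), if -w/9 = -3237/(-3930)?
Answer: -12298129/1845790 ≈ -6.6628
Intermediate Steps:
w = -9711/1310 (w = -(-29133)/(-3930) = -(-29133)*(-1)/3930 = -9*1079/1310 = -9711/1310 ≈ -7.4130)
w - 3171/(-4227) = -9711/1310 - 3171/(-4227) = -9711/1310 - 3171*(-1/4227) = -9711/1310 + 1057/1409 = -12298129/1845790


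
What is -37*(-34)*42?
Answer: 52836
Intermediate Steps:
-37*(-34)*42 = 1258*42 = 52836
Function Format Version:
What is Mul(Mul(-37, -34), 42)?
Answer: 52836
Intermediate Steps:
Mul(Mul(-37, -34), 42) = Mul(1258, 42) = 52836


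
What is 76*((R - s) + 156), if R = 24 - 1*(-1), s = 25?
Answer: 11856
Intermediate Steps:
R = 25 (R = 24 + 1 = 25)
76*((R - s) + 156) = 76*((25 - 1*25) + 156) = 76*((25 - 25) + 156) = 76*(0 + 156) = 76*156 = 11856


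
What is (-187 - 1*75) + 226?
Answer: -36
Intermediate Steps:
(-187 - 1*75) + 226 = (-187 - 75) + 226 = -262 + 226 = -36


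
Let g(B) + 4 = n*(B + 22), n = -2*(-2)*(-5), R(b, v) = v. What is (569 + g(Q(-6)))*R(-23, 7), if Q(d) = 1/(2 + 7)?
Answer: 7735/9 ≈ 859.44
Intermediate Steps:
n = -20 (n = 4*(-5) = -20)
Q(d) = 1/9
g(B) = -444 - 20*B (g(B) = -4 - 20*(B + 22) = -4 - 20*(22 + B) = -4 + (-440 - 20*B) = -444 - 20*B)
(569 + g(Q(-6)))*R(-23, 7) = (569 + (-444 - 20*1/9))*7 = (569 + (-444 - 20/9))*7 = (569 - 4016/9)*7 = (1105/9)*7 = 7735/9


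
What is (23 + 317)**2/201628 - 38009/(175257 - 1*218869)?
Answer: 3176306463/2198350084 ≈ 1.4449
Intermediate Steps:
(23 + 317)**2/201628 - 38009/(175257 - 1*218869) = 340**2*(1/201628) - 38009/(175257 - 218869) = 115600*(1/201628) - 38009/(-43612) = 28900/50407 - 38009*(-1/43612) = 28900/50407 + 38009/43612 = 3176306463/2198350084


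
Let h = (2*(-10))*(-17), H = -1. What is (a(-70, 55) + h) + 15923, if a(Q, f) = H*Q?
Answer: 16333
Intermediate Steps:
h = 340 (h = -20*(-17) = 340)
a(Q, f) = -Q
(a(-70, 55) + h) + 15923 = (-1*(-70) + 340) + 15923 = (70 + 340) + 15923 = 410 + 15923 = 16333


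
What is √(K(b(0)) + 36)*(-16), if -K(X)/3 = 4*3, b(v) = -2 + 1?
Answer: 0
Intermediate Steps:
b(v) = -1
K(X) = -36 (K(X) = -12*3 = -3*12 = -36)
√(K(b(0)) + 36)*(-16) = √(-36 + 36)*(-16) = √0*(-16) = 0*(-16) = 0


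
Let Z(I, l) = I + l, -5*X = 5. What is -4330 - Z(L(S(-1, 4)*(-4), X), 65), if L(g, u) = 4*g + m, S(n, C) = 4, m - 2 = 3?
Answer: -4336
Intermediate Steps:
m = 5 (m = 2 + 3 = 5)
X = -1 (X = -⅕*5 = -1)
L(g, u) = 5 + 4*g (L(g, u) = 4*g + 5 = 5 + 4*g)
-4330 - Z(L(S(-1, 4)*(-4), X), 65) = -4330 - ((5 + 4*(4*(-4))) + 65) = -4330 - ((5 + 4*(-16)) + 65) = -4330 - ((5 - 64) + 65) = -4330 - (-59 + 65) = -4330 - 1*6 = -4330 - 6 = -4336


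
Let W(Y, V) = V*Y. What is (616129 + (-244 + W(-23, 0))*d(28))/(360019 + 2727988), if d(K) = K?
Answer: 46869/237539 ≈ 0.19731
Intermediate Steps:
(616129 + (-244 + W(-23, 0))*d(28))/(360019 + 2727988) = (616129 + (-244 + 0*(-23))*28)/(360019 + 2727988) = (616129 + (-244 + 0)*28)/3088007 = (616129 - 244*28)*(1/3088007) = (616129 - 6832)*(1/3088007) = 609297*(1/3088007) = 46869/237539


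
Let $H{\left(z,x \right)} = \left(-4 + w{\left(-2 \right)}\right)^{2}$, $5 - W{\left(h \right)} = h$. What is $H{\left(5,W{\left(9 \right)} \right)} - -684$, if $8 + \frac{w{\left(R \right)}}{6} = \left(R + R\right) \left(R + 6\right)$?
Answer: $22588$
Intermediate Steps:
$W{\left(h \right)} = 5 - h$
$w{\left(R \right)} = -48 + 12 R \left(6 + R\right)$ ($w{\left(R \right)} = -48 + 6 \left(R + R\right) \left(R + 6\right) = -48 + 6 \cdot 2 R \left(6 + R\right) = -48 + 12 R \left(6 + R\right)$)
$H{\left(z,x \right)} = 21904$ ($H{\left(z,x \right)} = \left(-4 + \left(-48 + 12 \left(-2\right)^{2} + 72 \left(-2\right)\right)\right)^{2} = \left(-4 - 144\right)^{2} = \left(-148\right)^{2} = 21904$)
$H{\left(5,W{\left(9 \right)} \right)} - -684 = 21904 - -684 = 21904 + 684 = 22588$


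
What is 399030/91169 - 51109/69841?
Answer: 23209097809/6367334129 ≈ 3.6450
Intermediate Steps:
399030/91169 - 51109/69841 = 23209097809/6367334129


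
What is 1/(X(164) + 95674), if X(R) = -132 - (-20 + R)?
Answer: 1/95398 ≈ 1.0482e-5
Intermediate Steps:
X(R) = -112 - R (X(R) = -132 + (20 - R) = -112 - R)
1/(X(164) + 95674) = 1/((-112 - 1*164) + 95674) = 1/((-112 - 164) + 95674) = 1/(-276 + 95674) = 1/95398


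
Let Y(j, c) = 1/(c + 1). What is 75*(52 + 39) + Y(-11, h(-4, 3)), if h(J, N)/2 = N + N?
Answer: 88726/13 ≈ 6825.1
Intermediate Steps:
h(J, N) = 4*N (h(J, N) = 2*(N + N) = 2*(2*N) = 4*N)
Y(j, c) = 1/(1 + c)
75*(52 + 39) + Y(-11, h(-4, 3)) = 75*(52 + 39) + 1/(1 + 4*3) = 75*91 + 1/(1 + 12) = 6825 + 1/13 = 88726/13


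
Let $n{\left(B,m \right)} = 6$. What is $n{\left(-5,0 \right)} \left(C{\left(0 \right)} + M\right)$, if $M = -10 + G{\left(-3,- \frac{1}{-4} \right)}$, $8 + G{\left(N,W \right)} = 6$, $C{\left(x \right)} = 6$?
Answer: $-36$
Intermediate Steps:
$G{\left(N,W \right)} = -2$ ($G{\left(N,W \right)} = -8 + 6 = -2$)
$M = -12$ ($M = -10 - 2 = -12$)
$n{\left(-5,0 \right)} \left(C{\left(0 \right)} + M\right) = 6 \left(6 - 12\right) = 6 \left(-6\right) = -36$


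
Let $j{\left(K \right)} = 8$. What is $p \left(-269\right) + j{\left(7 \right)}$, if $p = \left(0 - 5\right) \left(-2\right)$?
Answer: $-2682$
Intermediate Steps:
$p = 10$ ($p = \left(-5\right) \left(-2\right) = 10$)
$p \left(-269\right) + j{\left(7 \right)} = 10 \left(-269\right) + 8 = -2690 + 8 = -2682$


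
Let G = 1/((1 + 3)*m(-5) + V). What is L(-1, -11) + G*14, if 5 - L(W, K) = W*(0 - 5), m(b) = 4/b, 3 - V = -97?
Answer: 35/242 ≈ 0.14463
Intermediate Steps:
V = 100 (V = 3 - 1*(-97) = 3 + 97 = 100)
L(W, K) = 5 + 5*W (L(W, K) = 5 - W*(0 - 5) = 5 - W*(-5) = 5 - (-5)*W = 5 + 5*W)
G = 5/484 (G = 1/((1 + 3)*(4/(-5)) + 100) = 1/(4*(4*(-1/5)) + 100) = 1/(4*(-4/5) + 100) = 1/(-16/5 + 100) = 1/(484/5) = 5/484 ≈ 0.010331)
L(-1, -11) + G*14 = (5 + 5*(-1)) + (5/484)*14 = (5 - 5) + 35/242 = 0 + 35/242 = 35/242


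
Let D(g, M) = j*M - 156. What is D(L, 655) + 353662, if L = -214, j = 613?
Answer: 755021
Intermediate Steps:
D(g, M) = -156 + 613*M (D(g, M) = 613*M - 156 = -156 + 613*M)
D(L, 655) + 353662 = (-156 + 613*655) + 353662 = (-156 + 401515) + 353662 = 401359 + 353662 = 755021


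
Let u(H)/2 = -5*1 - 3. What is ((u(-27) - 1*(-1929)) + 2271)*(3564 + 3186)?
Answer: 28242000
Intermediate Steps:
u(H) = -16 (u(H) = 2*(-5*1 - 3) = 2*(-5 - 3) = 2*(-8) = -16)
((u(-27) - 1*(-1929)) + 2271)*(3564 + 3186) = ((-16 - 1*(-1929)) + 2271)*(3564 + 3186) = ((-16 + 1929) + 2271)*6750 = (1913 + 2271)*6750 = 4184*6750 = 28242000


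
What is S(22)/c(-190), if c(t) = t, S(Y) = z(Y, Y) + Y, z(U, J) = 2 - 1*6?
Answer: -9/95 ≈ -0.094737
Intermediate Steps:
z(U, J) = -4 (z(U, J) = 2 - 6 = -4)
S(Y) = -4 + Y
S(22)/c(-190) = (-4 + 22)/(-190) = 18*(-1/190) = -9/95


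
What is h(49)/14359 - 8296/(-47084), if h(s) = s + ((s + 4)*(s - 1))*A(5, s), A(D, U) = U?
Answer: 1497683121/169019789 ≈ 8.8610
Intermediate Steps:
h(s) = s + s*(-1 + s)*(4 + s) (h(s) = s + ((s + 4)*(s - 1))*s = s + ((4 + s)*(-1 + s))*s = s + ((-1 + s)*(4 + s))*s = s + s*(-1 + s)*(4 + s))
h(49)/14359 - 8296/(-47084) = (49*(-3 + 49² + 3*49))/14359 - 8296/(-47084) = (49*(-3 + 2401 + 147))*(1/14359) - 8296*(-1/47084) = (49*2545)*(1/14359) + 2074/11771 = 124705*(1/14359) + 2074/11771 = 124705/14359 + 2074/11771 = 1497683121/169019789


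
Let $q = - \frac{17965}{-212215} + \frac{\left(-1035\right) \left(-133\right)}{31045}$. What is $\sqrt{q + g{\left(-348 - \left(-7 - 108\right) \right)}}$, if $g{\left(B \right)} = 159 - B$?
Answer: $\frac{\sqrt{561982850368499262}}{37646941} \approx 19.913$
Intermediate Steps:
$q = \frac{170115310}{37646941}$ ($q = \left(-17965\right) \left(- \frac{1}{212215}\right) + 137655 \cdot \frac{1}{31045} = \frac{3593}{42443} + \frac{3933}{887} = \frac{170115310}{37646941} \approx 4.5187$)
$\sqrt{q + g{\left(-348 - \left(-7 - 108\right) \right)}} = \sqrt{\frac{170115310}{37646941} + \left(159 - \left(-348 - \left(-7 - 108\right)\right)\right)} = \sqrt{\frac{170115310}{37646941} + \left(159 - \left(-348 - -115\right)\right)} = \sqrt{\frac{170115310}{37646941} + \left(159 - \left(-348 + 115\right)\right)} = \sqrt{\frac{170115310}{37646941} + \left(159 - -233\right)} = \sqrt{\frac{170115310}{37646941} + \left(159 + 233\right)} = \sqrt{\frac{170115310}{37646941} + 392} = \sqrt{\frac{14927716182}{37646941}} = \frac{\sqrt{561982850368499262}}{37646941}$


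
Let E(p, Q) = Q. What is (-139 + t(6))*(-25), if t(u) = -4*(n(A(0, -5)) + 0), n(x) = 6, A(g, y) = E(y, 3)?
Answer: 4075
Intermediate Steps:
A(g, y) = 3
t(u) = -24 (t(u) = -4*(6 + 0) = -4*6 = -24)
(-139 + t(6))*(-25) = (-139 - 24)*(-25) = -163*(-25) = 4075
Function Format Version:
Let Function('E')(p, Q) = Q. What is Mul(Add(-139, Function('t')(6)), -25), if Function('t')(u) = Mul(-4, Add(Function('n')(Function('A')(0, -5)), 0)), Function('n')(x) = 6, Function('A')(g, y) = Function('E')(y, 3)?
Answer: 4075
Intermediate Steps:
Function('A')(g, y) = 3
Function('t')(u) = -24 (Function('t')(u) = Mul(-4, Add(6, 0)) = Mul(-4, 6) = -24)
Mul(Add(-139, Function('t')(6)), -25) = Mul(Add(-139, -24), -25) = Mul(-163, -25) = 4075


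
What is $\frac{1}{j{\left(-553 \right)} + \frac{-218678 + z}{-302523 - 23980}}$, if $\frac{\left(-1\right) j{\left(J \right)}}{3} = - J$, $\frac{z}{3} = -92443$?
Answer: $- \frac{326503}{541172470} \approx -0.00060333$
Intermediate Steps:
$z = -277329$ ($z = 3 \left(-92443\right) = -277329$)
$j{\left(J \right)} = 3 J$ ($j{\left(J \right)} = - 3 \left(- J\right) = 3 J$)
$\frac{1}{j{\left(-553 \right)} + \frac{-218678 + z}{-302523 - 23980}} = \frac{1}{3 \left(-553\right) + \frac{-218678 - 277329}{-302523 - 23980}} = \frac{1}{-1659 - \frac{496007}{-326503}} = \frac{1}{-1659 - - \frac{496007}{326503}} = \frac{1}{-1659 + \frac{496007}{326503}} = \frac{1}{- \frac{541172470}{326503}} = - \frac{326503}{541172470}$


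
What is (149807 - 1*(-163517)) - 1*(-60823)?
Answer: 374147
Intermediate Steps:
(149807 - 1*(-163517)) - 1*(-60823) = (149807 + 163517) + 60823 = 313324 + 60823 = 374147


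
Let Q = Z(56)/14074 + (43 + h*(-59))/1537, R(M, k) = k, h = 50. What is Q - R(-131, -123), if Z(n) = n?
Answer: 1309938364/10815869 ≈ 121.11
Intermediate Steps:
Q = -20413523/10815869 (Q = 56/14074 + (43 + 50*(-59))/1537 = 56*(1/14074) + (43 - 2950)*(1/1537) = 28/7037 - 2907*1/1537 = 28/7037 - 2907/1537 = -20413523/10815869 ≈ -1.8874)
Q - R(-131, -123) = -20413523/10815869 - 1*(-123) = -20413523/10815869 + 123 = 1309938364/10815869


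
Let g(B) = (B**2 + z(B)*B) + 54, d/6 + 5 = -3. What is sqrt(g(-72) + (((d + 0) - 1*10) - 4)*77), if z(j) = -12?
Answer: 4*sqrt(83) ≈ 36.442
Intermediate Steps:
d = -48 (d = -30 + 6*(-3) = -30 - 18 = -48)
g(B) = 54 + B**2 - 12*B (g(B) = (B**2 - 12*B) + 54 = 54 + B**2 - 12*B)
sqrt(g(-72) + (((d + 0) - 1*10) - 4)*77) = sqrt((54 + (-72)**2 - 12*(-72)) + (((-48 + 0) - 1*10) - 4)*77) = sqrt((54 + 5184 + 864) + ((-48 - 10) - 4)*77) = sqrt(6102 + (-58 - 4)*77) = sqrt(6102 - 62*77) = sqrt(6102 - 4774) = sqrt(1328) = 4*sqrt(83)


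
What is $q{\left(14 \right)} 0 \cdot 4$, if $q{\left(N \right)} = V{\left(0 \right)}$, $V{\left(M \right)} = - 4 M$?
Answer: $0$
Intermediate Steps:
$q{\left(N \right)} = 0$ ($q{\left(N \right)} = \left(-4\right) 0 = 0$)
$q{\left(14 \right)} 0 \cdot 4 = 0 \cdot 0 \cdot 4 = 0 \cdot 0 = 0$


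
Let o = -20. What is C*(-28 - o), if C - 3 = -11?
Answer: 64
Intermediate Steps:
C = -8 (C = 3 - 11 = -8)
C*(-28 - o) = -8*(-28 - 1*(-20)) = -8*(-28 + 20) = -8*(-8) = 64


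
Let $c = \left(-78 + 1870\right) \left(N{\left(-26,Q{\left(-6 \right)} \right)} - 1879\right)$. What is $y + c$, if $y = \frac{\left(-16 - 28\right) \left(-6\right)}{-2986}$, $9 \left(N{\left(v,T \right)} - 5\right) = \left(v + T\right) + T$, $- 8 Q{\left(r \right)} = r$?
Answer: $- \frac{45189790756}{13437} \approx -3.3631 \cdot 10^{6}$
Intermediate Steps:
$Q{\left(r \right)} = - \frac{r}{8}$
$N{\left(v,T \right)} = 5 + \frac{v}{9} + \frac{2 T}{9}$ ($N{\left(v,T \right)} = 5 + \frac{\left(v + T\right) + T}{9} = 5 + \frac{\left(T + v\right) + T}{9} = 5 + \frac{v + 2 T}{9} = 5 + \left(\frac{v}{9} + \frac{2 T}{9}\right) = 5 + \frac{v}{9} + \frac{2 T}{9}$)
$y = - \frac{132}{1493}$ ($y = \left(-44\right) \left(-6\right) \left(- \frac{1}{2986}\right) = 264 \left(- \frac{1}{2986}\right) = - \frac{132}{1493} \approx -0.088413$)
$c = - \frac{30267776}{9}$ ($c = \left(-78 + 1870\right) \left(\left(5 + \frac{1}{9} \left(-26\right) + \frac{2 \left(\left(- \frac{1}{8}\right) \left(-6\right)\right)}{9}\right) - 1879\right) = 1792 \left(\left(5 - \frac{26}{9} + \frac{2}{9} \cdot \frac{3}{4}\right) - 1879\right) = 1792 \left(\left(5 - \frac{26}{9} + \frac{1}{6}\right) - 1879\right) = 1792 \left(\frac{41}{18} - 1879\right) = 1792 \left(- \frac{33781}{18}\right) = - \frac{30267776}{9} \approx -3.3631 \cdot 10^{6}$)
$y + c = - \frac{132}{1493} - \frac{30267776}{9} = - \frac{45189790756}{13437}$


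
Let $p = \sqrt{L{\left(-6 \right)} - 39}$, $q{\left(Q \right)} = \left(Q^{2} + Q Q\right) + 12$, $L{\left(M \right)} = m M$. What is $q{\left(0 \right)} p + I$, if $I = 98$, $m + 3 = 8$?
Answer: $98 + 12 i \sqrt{69} \approx 98.0 + 99.679 i$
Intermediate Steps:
$m = 5$ ($m = -3 + 8 = 5$)
$L{\left(M \right)} = 5 M$
$q{\left(Q \right)} = 12 + 2 Q^{2}$ ($q{\left(Q \right)} = \left(Q^{2} + Q^{2}\right) + 12 = 2 Q^{2} + 12 = 12 + 2 Q^{2}$)
$p = i \sqrt{69}$ ($p = \sqrt{5 \left(-6\right) - 39} = \sqrt{-30 - 39} = \sqrt{-69} = i \sqrt{69} \approx 8.3066 i$)
$q{\left(0 \right)} p + I = \left(12 + 2 \cdot 0^{2}\right) i \sqrt{69} + 98 = \left(12 + 2 \cdot 0\right) i \sqrt{69} + 98 = \left(12 + 0\right) i \sqrt{69} + 98 = 12 i \sqrt{69} + 98 = 98 + 12 i \sqrt{69}$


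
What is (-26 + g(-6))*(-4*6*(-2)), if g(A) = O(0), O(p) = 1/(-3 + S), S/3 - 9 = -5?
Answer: -3728/3 ≈ -1242.7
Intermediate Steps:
S = 12 (S = 27 + 3*(-5) = 27 - 15 = 12)
O(p) = ⅑ (O(p) = 1/(-3 + 12) = 1/9 = ⅑)
g(A) = ⅑
(-26 + g(-6))*(-4*6*(-2)) = (-26 + ⅑)*(-4*6*(-2)) = -(-1864)*(-2)/3 = -233/9*48 = -3728/3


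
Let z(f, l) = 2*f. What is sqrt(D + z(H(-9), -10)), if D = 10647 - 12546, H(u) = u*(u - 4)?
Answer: 3*I*sqrt(185) ≈ 40.804*I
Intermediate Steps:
H(u) = u*(-4 + u)
D = -1899
sqrt(D + z(H(-9), -10)) = sqrt(-1899 + 2*(-9*(-4 - 9))) = sqrt(-1899 + 2*(-9*(-13))) = sqrt(-1899 + 2*117) = sqrt(-1899 + 234) = sqrt(-1665) = 3*I*sqrt(185)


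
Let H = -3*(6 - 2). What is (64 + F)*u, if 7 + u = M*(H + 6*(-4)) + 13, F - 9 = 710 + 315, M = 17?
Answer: -665388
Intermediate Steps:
H = -12 (H = -3*4 = -12)
F = 1034 (F = 9 + (710 + 315) = 9 + 1025 = 1034)
u = -606 (u = -7 + (17*(-12 + 6*(-4)) + 13) = -7 + (17*(-12 - 24) + 13) = -7 + (17*(-36) + 13) = -7 + (-612 + 13) = -7 - 599 = -606)
(64 + F)*u = (64 + 1034)*(-606) = 1098*(-606) = -665388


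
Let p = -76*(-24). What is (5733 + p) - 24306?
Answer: -16749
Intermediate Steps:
p = 1824
(5733 + p) - 24306 = (5733 + 1824) - 24306 = 7557 - 24306 = -16749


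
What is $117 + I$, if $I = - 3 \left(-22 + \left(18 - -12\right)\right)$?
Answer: $93$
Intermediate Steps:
$I = -24$ ($I = - 3 \left(-22 + \left(18 + 12\right)\right) = - 3 \left(-22 + 30\right) = \left(-3\right) 8 = -24$)
$117 + I = 117 - 24 = 93$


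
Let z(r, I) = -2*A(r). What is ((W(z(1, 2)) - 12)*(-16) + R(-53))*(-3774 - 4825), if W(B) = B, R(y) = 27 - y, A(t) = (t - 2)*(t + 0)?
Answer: -2063760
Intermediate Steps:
A(t) = t*(-2 + t) (A(t) = (-2 + t)*t = t*(-2 + t))
z(r, I) = -2*r*(-2 + r)
((W(z(1, 2)) - 12)*(-16) + R(-53))*(-3774 - 4825) = ((2*1*(2 - 1*1) - 12)*(-16) + (27 - 1*(-53)))*(-3774 - 4825) = ((2*1*(2 - 1) - 12)*(-16) + (27 + 53))*(-8599) = ((2*1*1 - 12)*(-16) + 80)*(-8599) = ((2 - 12)*(-16) + 80)*(-8599) = (-10*(-16) + 80)*(-8599) = (160 + 80)*(-8599) = 240*(-8599) = -2063760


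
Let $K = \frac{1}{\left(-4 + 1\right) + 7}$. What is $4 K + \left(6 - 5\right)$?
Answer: $2$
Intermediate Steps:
$K = \frac{1}{4}$ ($K = \frac{1}{-3 + 7} = \frac{1}{4} \approx 0.25$)
$4 K + \left(6 - 5\right) = 4 \cdot \frac{1}{4} + \left(6 - 5\right) = 1 + \left(6 - 5\right) = 1 + 1 = 2$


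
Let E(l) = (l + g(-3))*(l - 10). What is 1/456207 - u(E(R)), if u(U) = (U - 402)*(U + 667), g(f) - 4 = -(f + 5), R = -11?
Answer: 83179309897/456207 ≈ 1.8233e+5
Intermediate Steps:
g(f) = -1 - f (g(f) = 4 - (f + 5) = 4 - (5 + f) = 4 + (-5 - f) = -1 - f)
E(l) = (-10 + l)*(2 + l) (E(l) = (l + (-1 - 1*(-3)))*(l - 10) = (l + (-1 + 3))*(-10 + l) = (l + 2)*(-10 + l) = (2 + l)*(-10 + l) = (-10 + l)*(2 + l))
u(U) = (-402 + U)*(667 + U)
1/456207 - u(E(R)) = 1/456207 - (-268134 + (-20 + (-11)² - 8*(-11))² + 265*(-20 + (-11)² - 8*(-11))) = 1/456207 - (-268134 + (-20 + 121 + 88)² + 265*(-20 + 121 + 88)) = 1/456207 - (-268134 + 189² + 265*189) = 1/456207 - (-268134 + 35721 + 50085) = 1/456207 - 1*(-182328) = 1/456207 + 182328 = 83179309897/456207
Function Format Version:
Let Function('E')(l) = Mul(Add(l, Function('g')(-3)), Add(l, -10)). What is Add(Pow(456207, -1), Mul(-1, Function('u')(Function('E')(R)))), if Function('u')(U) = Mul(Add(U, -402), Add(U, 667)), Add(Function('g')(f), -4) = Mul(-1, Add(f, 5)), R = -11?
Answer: Rational(83179309897, 456207) ≈ 1.8233e+5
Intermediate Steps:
Function('g')(f) = Add(-1, Mul(-1, f)) (Function('g')(f) = Add(4, Mul(-1, Add(f, 5))) = Add(4, Mul(-1, Add(5, f))) = Add(4, Add(-5, Mul(-1, f))) = Add(-1, Mul(-1, f)))
Function('E')(l) = Mul(Add(-10, l), Add(2, l)) (Function('E')(l) = Mul(Add(l, Add(-1, Mul(-1, -3))), Add(l, -10)) = Mul(Add(l, Add(-1, 3)), Add(-10, l)) = Mul(Add(l, 2), Add(-10, l)) = Mul(Add(2, l), Add(-10, l)) = Mul(Add(-10, l), Add(2, l)))
Function('u')(U) = Mul(Add(-402, U), Add(667, U))
Add(Pow(456207, -1), Mul(-1, Function('u')(Function('E')(R)))) = Add(Pow(456207, -1), Mul(-1, Add(-268134, Pow(Add(-20, Pow(-11, 2), Mul(-8, -11)), 2), Mul(265, Add(-20, Pow(-11, 2), Mul(-8, -11)))))) = Add(Rational(1, 456207), Mul(-1, Add(-268134, Pow(Add(-20, 121, 88), 2), Mul(265, Add(-20, 121, 88))))) = Add(Rational(1, 456207), Mul(-1, Add(-268134, Pow(189, 2), Mul(265, 189)))) = Add(Rational(1, 456207), Mul(-1, Add(-268134, 35721, 50085))) = Add(Rational(1, 456207), Mul(-1, -182328)) = Add(Rational(1, 456207), 182328) = Rational(83179309897, 456207)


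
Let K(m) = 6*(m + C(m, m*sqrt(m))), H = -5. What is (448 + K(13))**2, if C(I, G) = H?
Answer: 246016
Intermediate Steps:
C(I, G) = -5
K(m) = -30 + 6*m (K(m) = 6*(m - 5) = 6*(-5 + m) = -30 + 6*m)
(448 + K(13))**2 = (448 + (-30 + 6*13))**2 = (448 + (-30 + 78))**2 = (448 + 48)**2 = 496**2 = 246016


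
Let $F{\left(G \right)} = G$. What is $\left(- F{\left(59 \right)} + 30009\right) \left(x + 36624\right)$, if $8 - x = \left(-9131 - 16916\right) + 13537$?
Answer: $1471802900$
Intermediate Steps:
$x = 12518$ ($x = 8 - \left(\left(-9131 - 16916\right) + 13537\right) = 8 - \left(-26047 + 13537\right) = 8 - -12510 = 8 + 12510 = 12518$)
$\left(- F{\left(59 \right)} + 30009\right) \left(x + 36624\right) = \left(\left(-1\right) 59 + 30009\right) \left(12518 + 36624\right) = \left(-59 + 30009\right) 49142 = 29950 \cdot 49142 = 1471802900$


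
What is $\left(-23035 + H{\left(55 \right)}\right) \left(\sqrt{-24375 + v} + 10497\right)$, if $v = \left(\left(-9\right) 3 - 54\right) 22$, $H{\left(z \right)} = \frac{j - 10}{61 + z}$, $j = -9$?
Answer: $- \frac{28048813263}{116} - \frac{2672079 i \sqrt{26157}}{116} \approx -2.418 \cdot 10^{8} - 3.7255 \cdot 10^{6} i$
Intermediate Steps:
$H{\left(z \right)} = - \frac{19}{61 + z}$ ($H{\left(z \right)} = \frac{-9 - 10}{61 + z} = - \frac{19}{61 + z}$)
$v = -1782$ ($v = \left(-27 - 54\right) 22 = \left(-81\right) 22 = -1782$)
$\left(-23035 + H{\left(55 \right)}\right) \left(\sqrt{-24375 + v} + 10497\right) = \left(-23035 - \frac{19}{61 + 55}\right) \left(\sqrt{-24375 - 1782} + 10497\right) = \left(-23035 - \frac{19}{116}\right) \left(\sqrt{-26157} + 10497\right) = \left(-23035 - \frac{19}{116}\right) \left(i \sqrt{26157} + 10497\right) = \left(-23035 - \frac{19}{116}\right) \left(10497 + i \sqrt{26157}\right) = - \frac{2672079 \left(10497 + i \sqrt{26157}\right)}{116} = - \frac{28048813263}{116} - \frac{2672079 i \sqrt{26157}}{116}$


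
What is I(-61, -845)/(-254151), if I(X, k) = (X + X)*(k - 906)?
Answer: -213622/254151 ≈ -0.84053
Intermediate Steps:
I(X, k) = 2*X*(-906 + k) (I(X, k) = (2*X)*(-906 + k) = 2*X*(-906 + k))
I(-61, -845)/(-254151) = (2*(-61)*(-906 - 845))/(-254151) = (2*(-61)*(-1751))*(-1/254151) = 213622*(-1/254151) = -213622/254151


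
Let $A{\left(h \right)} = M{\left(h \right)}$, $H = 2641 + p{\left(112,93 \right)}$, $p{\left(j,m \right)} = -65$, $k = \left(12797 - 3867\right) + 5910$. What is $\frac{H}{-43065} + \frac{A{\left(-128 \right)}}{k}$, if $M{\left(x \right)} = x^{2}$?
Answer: $\frac{16683728}{15977115} \approx 1.0442$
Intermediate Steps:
$k = 14840$ ($k = 8930 + 5910 = 14840$)
$H = 2576$ ($H = 2641 - 65 = 2576$)
$A{\left(h \right)} = h^{2}$
$\frac{H}{-43065} + \frac{A{\left(-128 \right)}}{k} = \frac{2576}{-43065} + \frac{\left(-128\right)^{2}}{14840} = 2576 \left(- \frac{1}{43065}\right) + 16384 \cdot \frac{1}{14840} = - \frac{2576}{43065} + \frac{2048}{1855} = \frac{16683728}{15977115}$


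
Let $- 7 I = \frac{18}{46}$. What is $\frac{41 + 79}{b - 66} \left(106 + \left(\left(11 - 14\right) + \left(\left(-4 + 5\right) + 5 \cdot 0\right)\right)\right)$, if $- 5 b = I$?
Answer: $- \frac{3348800}{17707} \approx -189.12$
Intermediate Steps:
$I = - \frac{9}{161}$ ($I = - \frac{18 \cdot \frac{1}{46}}{7} = \left(- \frac{1}{7}\right) \frac{9}{23} = - \frac{9}{161} \approx -0.055901$)
$b = \frac{9}{805}$ ($b = \left(- \frac{1}{5}\right) \left(- \frac{9}{161}\right) = \frac{9}{805} \approx 0.01118$)
$\frac{41 + 79}{b - 66} \left(106 + \left(\left(11 - 14\right) + \left(\left(-4 + 5\right) + 5 \cdot 0\right)\right)\right) = \frac{41 + 79}{\frac{9}{805} - 66} \left(106 + \left(\left(11 - 14\right) + \left(\left(-4 + 5\right) + 5 \cdot 0\right)\right)\right) = \frac{120}{- \frac{53121}{805}} \left(106 + \left(-3 + \left(1 + 0\right)\right)\right) = 120 \left(- \frac{805}{53121}\right) \left(106 + \left(-3 + 1\right)\right) = - \frac{32200 \left(106 - 2\right)}{17707} = \left(- \frac{32200}{17707}\right) 104 = - \frac{3348800}{17707}$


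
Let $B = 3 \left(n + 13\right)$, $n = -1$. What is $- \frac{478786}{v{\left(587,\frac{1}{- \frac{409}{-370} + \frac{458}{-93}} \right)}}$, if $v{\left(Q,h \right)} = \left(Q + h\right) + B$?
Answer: $- \frac{62923492478}{81842119} \approx -768.84$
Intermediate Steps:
$B = 36$ ($B = 3 \left(-1 + 13\right) = 3 \cdot 12 = 36$)
$v{\left(Q,h \right)} = 36 + Q + h$ ($v{\left(Q,h \right)} = \left(Q + h\right) + 36 = 36 + Q + h$)
$- \frac{478786}{v{\left(587,\frac{1}{- \frac{409}{-370} + \frac{458}{-93}} \right)}} = - \frac{478786}{36 + 587 + \frac{1}{- \frac{409}{-370} + \frac{458}{-93}}} = - \frac{478786}{36 + 587 + \frac{1}{\left(-409\right) \left(- \frac{1}{370}\right) + 458 \left(- \frac{1}{93}\right)}} = - \frac{478786}{36 + 587 + \frac{1}{\frac{409}{370} - \frac{458}{93}}} = - \frac{478786}{36 + 587 + \frac{1}{- \frac{131423}{34410}}} = - \frac{478786}{36 + 587 - \frac{34410}{131423}} = - \frac{478786}{\frac{81842119}{131423}} = \left(-478786\right) \frac{131423}{81842119} = - \frac{62923492478}{81842119}$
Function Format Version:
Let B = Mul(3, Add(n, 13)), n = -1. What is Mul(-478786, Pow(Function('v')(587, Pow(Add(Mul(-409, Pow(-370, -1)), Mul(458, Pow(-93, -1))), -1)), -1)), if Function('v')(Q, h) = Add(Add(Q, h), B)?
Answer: Rational(-62923492478, 81842119) ≈ -768.84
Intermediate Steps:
B = 36 (B = Mul(3, Add(-1, 13)) = Mul(3, 12) = 36)
Function('v')(Q, h) = Add(36, Q, h) (Function('v')(Q, h) = Add(Add(Q, h), 36) = Add(36, Q, h))
Mul(-478786, Pow(Function('v')(587, Pow(Add(Mul(-409, Pow(-370, -1)), Mul(458, Pow(-93, -1))), -1)), -1)) = Mul(-478786, Pow(Add(36, 587, Pow(Add(Mul(-409, Pow(-370, -1)), Mul(458, Pow(-93, -1))), -1)), -1)) = Mul(-478786, Pow(Add(36, 587, Pow(Add(Mul(-409, Rational(-1, 370)), Mul(458, Rational(-1, 93))), -1)), -1)) = Mul(-478786, Pow(Add(36, 587, Pow(Add(Rational(409, 370), Rational(-458, 93)), -1)), -1)) = Mul(-478786, Pow(Add(36, 587, Pow(Rational(-131423, 34410), -1)), -1)) = Mul(-478786, Pow(Add(36, 587, Rational(-34410, 131423)), -1)) = Mul(-478786, Pow(Rational(81842119, 131423), -1)) = Mul(-478786, Rational(131423, 81842119)) = Rational(-62923492478, 81842119)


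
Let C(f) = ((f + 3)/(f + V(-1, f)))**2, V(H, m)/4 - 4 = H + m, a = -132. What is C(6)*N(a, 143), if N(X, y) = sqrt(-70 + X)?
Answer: 9*I*sqrt(202)/196 ≈ 0.65262*I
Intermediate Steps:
V(H, m) = 16 + 4*H + 4*m (V(H, m) = 16 + 4*(H + m) = 16 + (4*H + 4*m) = 16 + 4*H + 4*m)
C(f) = (3 + f)**2/(12 + 5*f)**2 (C(f) = ((f + 3)/(f + (16 + 4*(-1) + 4*f)))**2 = ((3 + f)/(f + (16 - 4 + 4*f)))**2 = ((3 + f)/(f + (12 + 4*f)))**2 = ((3 + f)/(12 + 5*f))**2 = (3 + f)**2/(12 + 5*f)**2)
C(6)*N(a, 143) = ((3 + 6)**2/(12 + 5*6)**2)*sqrt(-70 - 132) = (9**2/(12 + 30)**2)*sqrt(-202) = (81/42**2)*(I*sqrt(202)) = (81*(1/1764))*(I*sqrt(202)) = 9*(I*sqrt(202))/196 = 9*I*sqrt(202)/196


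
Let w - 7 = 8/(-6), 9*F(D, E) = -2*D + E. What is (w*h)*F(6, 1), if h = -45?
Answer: 935/3 ≈ 311.67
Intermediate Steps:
F(D, E) = -2*D/9 + E/9 (F(D, E) = (-2*D + E)/9 = (E - 2*D)/9 = -2*D/9 + E/9)
w = 17/3 (w = 7 + 8/(-6) = 7 + 8*(-1/6) = 7 - 4/3 = 17/3 ≈ 5.6667)
(w*h)*F(6, 1) = ((17/3)*(-45))*(-2/9*6 + (1/9)*1) = -255*(-4/3 + 1/9) = -255*(-11/9) = 935/3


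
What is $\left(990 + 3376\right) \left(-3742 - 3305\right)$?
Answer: $-30767202$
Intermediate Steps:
$\left(990 + 3376\right) \left(-3742 - 3305\right) = 4366 \left(-7047\right) = -30767202$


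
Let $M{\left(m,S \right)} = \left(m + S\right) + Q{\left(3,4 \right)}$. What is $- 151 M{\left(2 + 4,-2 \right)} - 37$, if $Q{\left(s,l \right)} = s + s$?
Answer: $-1547$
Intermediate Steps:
$Q{\left(s,l \right)} = 2 s$
$M{\left(m,S \right)} = 6 + S + m$ ($M{\left(m,S \right)} = \left(m + S\right) + 2 \cdot 3 = \left(S + m\right) + 6 = 6 + S + m$)
$- 151 M{\left(2 + 4,-2 \right)} - 37 = - 151 \left(6 - 2 + \left(2 + 4\right)\right) - 37 = - 151 \left(6 - 2 + 6\right) - 37 = \left(-151\right) 10 - 37 = -1510 - 37 = -1547$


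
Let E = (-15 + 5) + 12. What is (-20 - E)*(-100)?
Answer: 2200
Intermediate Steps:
E = 2 (E = -10 + 12 = 2)
(-20 - E)*(-100) = (-20 - 1*2)*(-100) = (-20 - 2)*(-100) = -22*(-100) = 2200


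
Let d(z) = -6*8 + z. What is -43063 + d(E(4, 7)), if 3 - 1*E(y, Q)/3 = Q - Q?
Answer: -43102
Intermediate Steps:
E(y, Q) = 9 (E(y, Q) = 9 - 3*(Q - Q) = 9 - 3*0 = 9 + 0 = 9)
d(z) = -48 + z
-43063 + d(E(4, 7)) = -43063 + (-48 + 9) = -43063 - 39 = -43102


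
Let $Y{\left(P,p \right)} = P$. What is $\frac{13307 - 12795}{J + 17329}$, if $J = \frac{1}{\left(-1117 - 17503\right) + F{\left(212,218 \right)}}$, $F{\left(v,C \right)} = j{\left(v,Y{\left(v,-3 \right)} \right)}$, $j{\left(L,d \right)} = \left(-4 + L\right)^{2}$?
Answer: $\frac{12617728}{427055877} \approx 0.029546$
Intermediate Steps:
$F{\left(v,C \right)} = \left(-4 + v\right)^{2}$
$J = \frac{1}{24644}$ ($J = \frac{1}{\left(-1117 - 17503\right) + \left(-4 + 212\right)^{2}} = \frac{1}{-18620 + 208^{2}} = \frac{1}{-18620 + 43264} = \frac{1}{24644} \approx 4.0578 \cdot 10^{-5}$)
$\frac{13307 - 12795}{J + 17329} = \frac{13307 - 12795}{\frac{1}{24644} + 17329} = \frac{512}{\frac{427055877}{24644}} = 512 \cdot \frac{24644}{427055877} = \frac{12617728}{427055877}$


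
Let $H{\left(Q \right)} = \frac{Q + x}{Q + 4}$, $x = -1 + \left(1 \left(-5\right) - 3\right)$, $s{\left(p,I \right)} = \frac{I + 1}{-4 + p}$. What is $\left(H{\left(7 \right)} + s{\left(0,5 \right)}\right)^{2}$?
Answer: $\frac{1369}{484} \approx 2.8285$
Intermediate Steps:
$s{\left(p,I \right)} = \frac{1 + I}{-4 + p}$
$x = -9$ ($x = -1 - 8 = -9$)
$H{\left(Q \right)} = \frac{-9 + Q}{4 + Q}$ ($H{\left(Q \right)} = \frac{Q - 9}{Q + 4} = \frac{-9 + Q}{4 + Q}$)
$\left(H{\left(7 \right)} + s{\left(0,5 \right)}\right)^{2} = \left(\frac{-9 + 7}{4 + 7} + \frac{1 + 5}{-4 + 0}\right)^{2} = \left(\frac{1}{11} \left(-2\right) + \frac{1}{-4} \cdot 6\right)^{2} = \left(\frac{1}{11} \left(-2\right) - \frac{3}{2}\right)^{2} = \left(- \frac{2}{11} - \frac{3}{2}\right)^{2} = \left(- \frac{37}{22}\right)^{2} = \frac{1369}{484}$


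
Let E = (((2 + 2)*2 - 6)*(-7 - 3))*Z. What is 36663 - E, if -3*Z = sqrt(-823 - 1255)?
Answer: 36663 - 20*I*sqrt(2078)/3 ≈ 36663.0 - 303.9*I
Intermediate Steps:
Z = -I*sqrt(2078)/3 (Z = -sqrt(-823 - 1255)/3 = -I*sqrt(2078)/3 ≈ -15.195*I)
E = 20*I*sqrt(2078)/3 (E = (((2 + 2)*2 - 6)*(-7 - 3))*(-I*sqrt(2078)/3) = ((4*2 - 6)*(-10))*(-I*sqrt(2078)/3) = ((8 - 6)*(-10))*(-I*sqrt(2078)/3) = (2*(-10))*(-I*sqrt(2078)/3) = -(-20)*I*sqrt(2078)/3 = 20*I*sqrt(2078)/3 ≈ 303.9*I)
36663 - E = 36663 - 20*I*sqrt(2078)/3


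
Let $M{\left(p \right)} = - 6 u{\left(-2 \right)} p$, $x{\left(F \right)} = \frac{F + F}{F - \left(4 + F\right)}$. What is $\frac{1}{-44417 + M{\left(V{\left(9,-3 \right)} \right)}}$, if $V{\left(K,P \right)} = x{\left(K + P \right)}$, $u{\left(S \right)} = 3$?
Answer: $- \frac{1}{44363} \approx -2.2541 \cdot 10^{-5}$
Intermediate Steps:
$x{\left(F \right)} = - \frac{F}{2}$ ($x{\left(F \right)} = \frac{2 F}{-4} = 2 F \left(- \frac{1}{4}\right) = - \frac{F}{2}$)
$V{\left(K,P \right)} = - \frac{K}{2} - \frac{P}{2}$ ($V{\left(K,P \right)} = - \frac{K + P}{2} = - \frac{K}{2} - \frac{P}{2}$)
$M{\left(p \right)} = - 18 p$ ($M{\left(p \right)} = \left(-6\right) 3 p = - 18 p$)
$\frac{1}{-44417 + M{\left(V{\left(9,-3 \right)} \right)}} = \frac{1}{-44417 - 18 \left(\left(- \frac{1}{2}\right) 9 - - \frac{3}{2}\right)} = \frac{1}{-44417 - 18 \left(- \frac{9}{2} + \frac{3}{2}\right)} = \frac{1}{-44417 - -54} = \frac{1}{-44417 + 54} = \frac{1}{-44363} = - \frac{1}{44363}$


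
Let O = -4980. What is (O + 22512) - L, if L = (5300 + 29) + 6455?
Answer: 5748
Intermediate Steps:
L = 11784 (L = 5329 + 6455 = 11784)
(O + 22512) - L = (-4980 + 22512) - 1*11784 = 17532 - 11784 = 5748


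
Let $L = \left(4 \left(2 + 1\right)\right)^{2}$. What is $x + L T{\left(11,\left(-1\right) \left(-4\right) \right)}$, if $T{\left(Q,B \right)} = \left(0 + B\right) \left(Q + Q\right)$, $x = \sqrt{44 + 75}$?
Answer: $12672 + \sqrt{119} \approx 12683.0$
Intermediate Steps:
$x = \sqrt{119} \approx 10.909$
$T{\left(Q,B \right)} = 2 B Q$ ($T{\left(Q,B \right)} = B 2 Q = 2 B Q$)
$L = 144$ ($L = \left(4 \cdot 3\right)^{2} = 12^{2} = 144$)
$x + L T{\left(11,\left(-1\right) \left(-4\right) \right)} = \sqrt{119} + 144 \cdot 2 \left(\left(-1\right) \left(-4\right)\right) 11 = \sqrt{119} + 144 \cdot 2 \cdot 4 \cdot 11 = \sqrt{119} + 144 \cdot 88 = \sqrt{119} + 12672 = 12672 + \sqrt{119}$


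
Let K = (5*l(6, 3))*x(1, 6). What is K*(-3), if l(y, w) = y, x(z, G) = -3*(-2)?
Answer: -540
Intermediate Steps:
x(z, G) = 6
K = 180 (K = (5*6)*6 = 30*6 = 180)
K*(-3) = 180*(-3) = -540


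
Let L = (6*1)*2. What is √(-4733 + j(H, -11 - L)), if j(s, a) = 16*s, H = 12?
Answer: I*√4541 ≈ 67.387*I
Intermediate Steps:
L = 12 (L = 6*2 = 12)
√(-4733 + j(H, -11 - L)) = √(-4733 + 16*12) = √(-4733 + 192) = √(-4541) = I*√4541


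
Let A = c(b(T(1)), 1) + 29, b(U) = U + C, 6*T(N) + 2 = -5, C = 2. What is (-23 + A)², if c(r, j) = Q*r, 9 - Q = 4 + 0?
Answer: 3721/36 ≈ 103.36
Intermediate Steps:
T(N) = -7/6 (T(N) = -⅓ + (⅙)*(-5) = -⅓ - ⅚ = -7/6)
b(U) = 2 + U (b(U) = U + 2 = 2 + U)
Q = 5 (Q = 9 - (4 + 0) = 9 - 1*4 = 9 - 4 = 5)
c(r, j) = 5*r
A = 199/6 (A = 5*(2 - 7/6) + 29 = 5*(⅚) + 29 = 25/6 + 29 = 199/6 ≈ 33.167)
(-23 + A)² = (-23 + 199/6)² = (61/6)² = 3721/36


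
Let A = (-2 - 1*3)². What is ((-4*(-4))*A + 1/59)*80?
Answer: 1888080/59 ≈ 32001.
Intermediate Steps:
A = 25 (A = (-2 - 3)² = (-5)² = 25)
((-4*(-4))*A + 1/59)*80 = (-4*(-4)*25 + 1/59)*80 = (16*25 + 1/59)*80 = (400 + 1/59)*80 = (23601/59)*80 = 1888080/59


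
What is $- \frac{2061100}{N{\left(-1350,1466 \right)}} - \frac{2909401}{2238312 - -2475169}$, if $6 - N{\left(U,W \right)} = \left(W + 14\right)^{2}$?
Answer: $\frac{1671110597553}{5162190250757} \approx 0.32372$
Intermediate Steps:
$N{\left(U,W \right)} = 6 - \left(14 + W\right)^{2}$ ($N{\left(U,W \right)} = 6 - \left(W + 14\right)^{2} = 6 - \left(14 + W\right)^{2}$)
$- \frac{2061100}{N{\left(-1350,1466 \right)}} - \frac{2909401}{2238312 - -2475169} = - \frac{2061100}{6 - \left(14 + 1466\right)^{2}} - \frac{2909401}{2238312 - -2475169} = - \frac{2061100}{6 - 1480^{2}} - \frac{2909401}{2238312 + 2475169} = - \frac{2061100}{6 - 2190400} - \frac{2909401}{4713481} = - \frac{2061100}{-2190394} - \frac{2909401}{4713481} = \left(-2061100\right) \left(- \frac{1}{2190394}\right) - \frac{2909401}{4713481} = \frac{1030550}{1095197} - \frac{2909401}{4713481} = \frac{1671110597553}{5162190250757}$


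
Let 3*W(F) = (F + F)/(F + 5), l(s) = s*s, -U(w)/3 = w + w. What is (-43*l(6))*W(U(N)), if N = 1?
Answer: -6192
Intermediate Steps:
U(w) = -6*w (U(w) = -3*(w + w) = -6*w)
l(s) = s²
W(F) = 2*F/(3*(5 + F)) (W(F) = ((F + F)/(F + 5))/3 = ((2*F)/(5 + F))/3 = (2*F/(5 + F))/3 = 2*F/(3*(5 + F)))
(-43*l(6))*W(U(N)) = (-43*6²)*(2*(-6*1)/(3*(5 - 6*1))) = (-43*36)*((⅔)*(-6)/(5 - 6)) = -1032*(-6)/(-1) = -1032*(-6)*(-1) = -1548*4 = -6192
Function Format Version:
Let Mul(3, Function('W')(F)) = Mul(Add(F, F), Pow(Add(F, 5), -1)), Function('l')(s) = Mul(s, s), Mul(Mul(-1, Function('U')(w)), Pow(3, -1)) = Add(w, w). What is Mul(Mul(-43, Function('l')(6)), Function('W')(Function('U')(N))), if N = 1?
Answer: -6192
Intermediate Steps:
Function('U')(w) = Mul(-6, w) (Function('U')(w) = Mul(-3, Add(w, w)) = Mul(-3, Mul(2, w)) = Mul(-6, w))
Function('l')(s) = Pow(s, 2)
Function('W')(F) = Mul(Rational(2, 3), F, Pow(Add(5, F), -1)) (Function('W')(F) = Mul(Rational(1, 3), Mul(Add(F, F), Pow(Add(F, 5), -1))) = Mul(Rational(1, 3), Mul(Mul(2, F), Pow(Add(5, F), -1))) = Mul(Rational(1, 3), Mul(2, F, Pow(Add(5, F), -1))) = Mul(Rational(2, 3), F, Pow(Add(5, F), -1)))
Mul(Mul(-43, Function('l')(6)), Function('W')(Function('U')(N))) = Mul(Mul(-43, Pow(6, 2)), Mul(Rational(2, 3), Mul(-6, 1), Pow(Add(5, Mul(-6, 1)), -1))) = Mul(Mul(-43, 36), Mul(Rational(2, 3), -6, Pow(Add(5, -6), -1))) = Mul(-1548, Mul(Rational(2, 3), -6, Pow(-1, -1))) = Mul(-1548, Mul(Rational(2, 3), -6, -1)) = Mul(-1548, 4) = -6192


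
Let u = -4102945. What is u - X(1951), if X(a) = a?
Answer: -4104896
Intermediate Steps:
u - X(1951) = -4102945 - 1*1951 = -4102945 - 1951 = -4104896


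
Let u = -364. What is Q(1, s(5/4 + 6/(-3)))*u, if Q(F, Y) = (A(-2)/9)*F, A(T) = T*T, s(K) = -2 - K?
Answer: -1456/9 ≈ -161.78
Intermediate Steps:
A(T) = T**2
Q(F, Y) = 4*F/9 (Q(F, Y) = ((-2)**2/9)*F = (4*(1/9))*F = 4*F/9)
Q(1, s(5/4 + 6/(-3)))*u = ((4/9)*1)*(-364) = (4/9)*(-364) = -1456/9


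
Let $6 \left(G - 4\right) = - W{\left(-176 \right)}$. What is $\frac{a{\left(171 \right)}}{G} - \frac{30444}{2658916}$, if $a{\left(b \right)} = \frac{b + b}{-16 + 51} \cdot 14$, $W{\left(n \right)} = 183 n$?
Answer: $\frac{62560794}{4463655235} \approx 0.014016$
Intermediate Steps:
$a{\left(b \right)} = \frac{4 b}{5}$ ($a{\left(b \right)} = \frac{2 b}{35} \cdot 14 = \frac{4 b}{5}$)
$G = 5372$ ($G = 4 + \frac{\left(-1\right) 183 \left(-176\right)}{6} = 4 + \frac{\left(-1\right) \left(-32208\right)}{6} = 4 + \frac{1}{6} \cdot 32208 = 4 + 5368 = 5372$)
$\frac{a{\left(171 \right)}}{G} - \frac{30444}{2658916} = \frac{\frac{4}{5} \cdot 171}{5372} - \frac{30444}{2658916} = \frac{684}{5} \cdot \frac{1}{5372} - \frac{7611}{664729} = \frac{171}{6715} - \frac{7611}{664729} = \frac{62560794}{4463655235}$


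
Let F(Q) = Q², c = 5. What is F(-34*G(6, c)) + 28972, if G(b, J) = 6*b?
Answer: 1527148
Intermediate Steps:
F(-34*G(6, c)) + 28972 = (-204*6)² + 28972 = (-34*36)² + 28972 = (-1224)² + 28972 = 1498176 + 28972 = 1527148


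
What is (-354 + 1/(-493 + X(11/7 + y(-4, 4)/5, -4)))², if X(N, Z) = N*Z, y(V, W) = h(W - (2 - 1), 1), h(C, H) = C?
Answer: 38637673878241/308318481 ≈ 1.2532e+5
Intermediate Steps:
y(V, W) = -1 + W (y(V, W) = W - (2 - 1) = W - 1*1 = W - 1 = -1 + W)
(-354 + 1/(-493 + X(11/7 + y(-4, 4)/5, -4)))² = (-354 + 1/(-493 + (11/7 + (-1 + 4)/5)*(-4)))² = (-354 + 1/(-493 + (11*(⅐) + 3*(⅕))*(-4)))² = (-354 + 1/(-493 + (11/7 + ⅗)*(-4)))² = (-354 + 1/(-493 + (76/35)*(-4)))² = (-354 + 1/(-493 - 304/35))² = (-354 + 1/(-17559/35))² = (-354 - 35/17559)² = (-6215921/17559)² = 38637673878241/308318481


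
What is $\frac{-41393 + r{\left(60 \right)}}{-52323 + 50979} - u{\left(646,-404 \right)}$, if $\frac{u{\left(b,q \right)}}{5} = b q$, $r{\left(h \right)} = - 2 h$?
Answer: $\frac{1753853993}{1344} \approx 1.305 \cdot 10^{6}$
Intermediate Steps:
$u{\left(b,q \right)} = 5 b q$
$\frac{-41393 + r{\left(60 \right)}}{-52323 + 50979} - u{\left(646,-404 \right)} = \frac{-41393 - 120}{-52323 + 50979} - 5 \cdot 646 \left(-404\right) = \frac{-41393 - 120}{-1344} - -1304920 = \left(-41513\right) \left(- \frac{1}{1344}\right) + 1304920 = \frac{41513}{1344} + 1304920 = \frac{1753853993}{1344}$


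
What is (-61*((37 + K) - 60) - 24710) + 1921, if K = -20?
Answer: -20166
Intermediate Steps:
(-61*((37 + K) - 60) - 24710) + 1921 = (-61*((37 - 20) - 60) - 24710) + 1921 = (-61*(17 - 60) - 24710) + 1921 = (-61*(-43) - 24710) + 1921 = (2623 - 24710) + 1921 = -22087 + 1921 = -20166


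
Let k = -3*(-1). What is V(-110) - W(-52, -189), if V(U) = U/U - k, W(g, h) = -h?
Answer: -191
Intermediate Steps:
k = 3
V(U) = -2 (V(U) = U/U - 1*3 = 1 - 3 = -2)
V(-110) - W(-52, -189) = -2 - (-1)*(-189) = -2 - 1*189 = -2 - 189 = -191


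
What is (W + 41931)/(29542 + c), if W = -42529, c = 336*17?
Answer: -299/17627 ≈ -0.016963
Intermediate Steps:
c = 5712
(W + 41931)/(29542 + c) = (-42529 + 41931)/(29542 + 5712) = -598/35254 = -598*1/35254 = -299/17627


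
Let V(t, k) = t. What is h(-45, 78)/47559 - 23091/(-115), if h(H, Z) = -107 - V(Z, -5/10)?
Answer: 1098163594/5469285 ≈ 200.79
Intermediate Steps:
h(H, Z) = -107 - Z
h(-45, 78)/47559 - 23091/(-115) = (-107 - 1*78)/47559 - 23091/(-115) = (-107 - 78)*(1/47559) - 23091*(-1/115) = -185*1/47559 + 23091/115 = -185/47559 + 23091/115 = 1098163594/5469285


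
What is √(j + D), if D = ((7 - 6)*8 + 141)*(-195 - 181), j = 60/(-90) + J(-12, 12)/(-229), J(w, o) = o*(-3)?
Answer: I*√26441831706/687 ≈ 236.7*I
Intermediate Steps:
J(w, o) = -3*o
j = -350/687 (j = 60/(-90) - 3*12/(-229) = 60*(-1/90) - 36*(-1/229) = -⅔ + 36/229 = -350/687 ≈ -0.50946)
D = -56024 (D = (1*8 + 141)*(-376) = (8 + 141)*(-376) = 149*(-376) = -56024)
√(j + D) = √(-350/687 - 56024) = √(-38488838/687) = I*√26441831706/687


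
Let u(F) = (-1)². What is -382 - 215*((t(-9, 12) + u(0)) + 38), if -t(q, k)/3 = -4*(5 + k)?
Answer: -52627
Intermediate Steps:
u(F) = 1
t(q, k) = 60 + 12*k (t(q, k) = -(-12)*(5 + k) = -3*(-20 - 4*k) = 60 + 12*k)
-382 - 215*((t(-9, 12) + u(0)) + 38) = -382 - 215*(((60 + 12*12) + 1) + 38) = -382 - 215*(((60 + 144) + 1) + 38) = -382 - 215*((204 + 1) + 38) = -382 - 215*(205 + 38) = -382 - 215*243 = -382 - 52245 = -52627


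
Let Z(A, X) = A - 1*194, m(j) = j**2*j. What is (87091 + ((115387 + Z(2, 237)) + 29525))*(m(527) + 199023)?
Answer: 33974731535066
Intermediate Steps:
m(j) = j**3
Z(A, X) = -194 + A (Z(A, X) = A - 194 = -194 + A)
(87091 + ((115387 + Z(2, 237)) + 29525))*(m(527) + 199023) = (87091 + ((115387 + (-194 + 2)) + 29525))*(527**3 + 199023) = (87091 + ((115387 - 192) + 29525))*(146363183 + 199023) = (87091 + (115195 + 29525))*146562206 = (87091 + 144720)*146562206 = 231811*146562206 = 33974731535066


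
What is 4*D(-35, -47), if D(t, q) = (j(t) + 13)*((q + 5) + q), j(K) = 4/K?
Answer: -160556/35 ≈ -4587.3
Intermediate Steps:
D(t, q) = (5 + 2*q)*(13 + 4/t) (D(t, q) = (4/t + 13)*((q + 5) + q) = (13 + 4/t)*((5 + q) + q) = (13 + 4/t)*(5 + 2*q) = (5 + 2*q)*(13 + 4/t))
4*D(-35, -47) = 4*(65 + 20/(-35) + 26*(-47) + 8*(-47)/(-35)) = 4*(65 + 20*(-1/35) - 1222 + 8*(-47)*(-1/35)) = 4*(65 - 4/7 - 1222 + 376/35) = 4*(-40139/35) = -160556/35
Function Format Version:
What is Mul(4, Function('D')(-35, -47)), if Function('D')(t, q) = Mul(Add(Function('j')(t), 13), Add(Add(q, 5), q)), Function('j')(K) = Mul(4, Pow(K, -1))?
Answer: Rational(-160556, 35) ≈ -4587.3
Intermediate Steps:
Function('D')(t, q) = Mul(Add(5, Mul(2, q)), Add(13, Mul(4, Pow(t, -1)))) (Function('D')(t, q) = Mul(Add(Mul(4, Pow(t, -1)), 13), Add(Add(q, 5), q)) = Mul(Add(13, Mul(4, Pow(t, -1))), Add(Add(5, q), q)) = Mul(Add(13, Mul(4, Pow(t, -1))), Add(5, Mul(2, q))) = Mul(Add(5, Mul(2, q)), Add(13, Mul(4, Pow(t, -1)))))
Mul(4, Function('D')(-35, -47)) = Mul(4, Add(65, Mul(20, Pow(-35, -1)), Mul(26, -47), Mul(8, -47, Pow(-35, -1)))) = Mul(4, Add(65, Mul(20, Rational(-1, 35)), -1222, Mul(8, -47, Rational(-1, 35)))) = Mul(4, Add(65, Rational(-4, 7), -1222, Rational(376, 35))) = Mul(4, Rational(-40139, 35)) = Rational(-160556, 35)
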